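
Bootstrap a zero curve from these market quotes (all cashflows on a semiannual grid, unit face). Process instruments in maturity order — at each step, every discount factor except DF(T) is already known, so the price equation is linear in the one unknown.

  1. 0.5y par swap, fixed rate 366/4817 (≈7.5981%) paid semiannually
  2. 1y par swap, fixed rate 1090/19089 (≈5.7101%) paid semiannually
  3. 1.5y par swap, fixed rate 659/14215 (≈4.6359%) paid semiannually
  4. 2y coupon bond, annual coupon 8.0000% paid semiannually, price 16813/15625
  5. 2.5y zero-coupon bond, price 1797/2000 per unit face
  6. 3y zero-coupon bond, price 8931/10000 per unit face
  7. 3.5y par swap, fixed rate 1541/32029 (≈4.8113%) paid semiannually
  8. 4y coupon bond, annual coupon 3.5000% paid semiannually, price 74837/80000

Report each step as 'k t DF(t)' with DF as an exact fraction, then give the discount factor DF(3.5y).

step 1 [0.5y] swap r/2=183/4817: DF=(1 − 183/4817·(0))/(1+183/4817) = 4817/5000 ≈ 0.963400
step 2 [1y] swap r/2=545/19089: DF=(1 − 545/19089·(0.963400))/(1+545/19089) = 1891/2000 ≈ 0.945500
step 3 [1.5y] swap r/2=659/28430: DF=(1 − 659/28430·(0.963400+0.945500))/(1+659/28430) = 9341/10000 ≈ 0.934100
step 4 [2y] bond c/2=1/25: DF=(16813/15625 − 1/25·(0.963400+0.945500+0.934100))/(1+1/25) = 9253/10000 ≈ 0.925300
step 5 [2.5y] zero: DF = P = 1797/2000 ≈ 0.898500
step 6 [3y] zero: DF = P = 8931/10000 ≈ 0.893100
step 7 [3.5y] swap r/2=1541/64058: DF=(1 − 1541/64058·(0.963400+0.945500+0.934100+0.925300+0.898500+0.893100))/(1+1541/64058) = 8459/10000 ≈ 0.845900
step 8 [4y] bond c/2=7/400: DF=(74837/80000 − 7/400·(0.963400+0.945500+0.934100+0.925300+0.898500+0.893100+0.845900))/(1+7/400) = 2023/2500 ≈ 0.809200

1 1/2 4817/5000
2 1 1891/2000
3 3/2 9341/10000
4 2 9253/10000
5 5/2 1797/2000
6 3 8931/10000
7 7/2 8459/10000
8 4 2023/2500
DF(3.5y) = 8459/10000 ≈ 0.845900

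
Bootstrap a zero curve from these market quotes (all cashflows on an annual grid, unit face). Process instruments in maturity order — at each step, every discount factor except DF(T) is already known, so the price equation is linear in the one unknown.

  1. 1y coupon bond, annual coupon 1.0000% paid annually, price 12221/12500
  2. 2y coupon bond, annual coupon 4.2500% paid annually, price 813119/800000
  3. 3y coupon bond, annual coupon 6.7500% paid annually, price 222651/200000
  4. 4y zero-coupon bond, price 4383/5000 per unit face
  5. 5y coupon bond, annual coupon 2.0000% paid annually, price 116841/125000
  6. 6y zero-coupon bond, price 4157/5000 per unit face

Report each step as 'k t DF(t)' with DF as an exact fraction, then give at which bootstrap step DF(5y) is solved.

1 1 121/125
2 2 1871/2000
3 3 369/400
4 4 4383/5000
5 5 4219/5000
6 6 4157/5000
DF(5y) is solved at step 5

step 1 [1y] bond c/1=1/100: DF=(12221/12500 − 1/100·(0))/(1+1/100) = 121/125 ≈ 0.968000
step 2 [2y] bond c/1=17/400: DF=(813119/800000 − 17/400·(0.968000))/(1+17/400) = 1871/2000 ≈ 0.935500
step 3 [3y] bond c/1=27/400: DF=(222651/200000 − 27/400·(0.968000+0.935500))/(1+27/400) = 369/400 ≈ 0.922500
step 4 [4y] zero: DF = P = 4383/5000 ≈ 0.876600
step 5 [5y] bond c/1=1/50: DF=(116841/125000 − 1/50·(0.968000+0.935500+0.922500+0.876600))/(1+1/50) = 4219/5000 ≈ 0.843800
step 6 [6y] zero: DF = P = 4157/5000 ≈ 0.831400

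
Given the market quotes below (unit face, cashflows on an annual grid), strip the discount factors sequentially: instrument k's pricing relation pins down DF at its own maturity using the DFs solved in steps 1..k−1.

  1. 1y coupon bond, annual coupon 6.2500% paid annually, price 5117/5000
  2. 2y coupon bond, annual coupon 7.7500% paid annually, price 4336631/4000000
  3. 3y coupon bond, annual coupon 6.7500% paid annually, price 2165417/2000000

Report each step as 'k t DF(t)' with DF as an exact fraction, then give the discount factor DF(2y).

1 1 602/625
2 2 9369/10000
3 3 8941/10000
DF(2y) = 9369/10000 ≈ 0.936900

step 1 [1y] bond c/1=1/16: DF=(5117/5000 − 1/16·(0))/(1+1/16) = 602/625 ≈ 0.963200
step 2 [2y] bond c/1=31/400: DF=(4336631/4000000 − 31/400·(0.963200))/(1+31/400) = 9369/10000 ≈ 0.936900
step 3 [3y] bond c/1=27/400: DF=(2165417/2000000 − 27/400·(0.963200+0.936900))/(1+27/400) = 8941/10000 ≈ 0.894100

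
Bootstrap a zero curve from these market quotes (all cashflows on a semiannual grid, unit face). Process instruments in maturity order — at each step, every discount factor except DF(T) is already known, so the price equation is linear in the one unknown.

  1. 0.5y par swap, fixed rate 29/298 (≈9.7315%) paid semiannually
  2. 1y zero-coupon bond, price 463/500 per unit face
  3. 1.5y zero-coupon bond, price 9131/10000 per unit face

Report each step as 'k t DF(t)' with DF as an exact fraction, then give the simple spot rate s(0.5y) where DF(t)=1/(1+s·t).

1 1/2 596/625
2 1 463/500
3 3/2 9131/10000
s(0.5y) = (1/(596/625) − 1)/(1/2) = 29/298 ≈ 9.7315%

step 1 [0.5y] swap r/2=29/596: DF=(1 − 29/596·(0))/(1+29/596) = 596/625 ≈ 0.953600
step 2 [1y] zero: DF = P = 463/500 ≈ 0.926000
step 3 [1.5y] zero: DF = P = 9131/10000 ≈ 0.913100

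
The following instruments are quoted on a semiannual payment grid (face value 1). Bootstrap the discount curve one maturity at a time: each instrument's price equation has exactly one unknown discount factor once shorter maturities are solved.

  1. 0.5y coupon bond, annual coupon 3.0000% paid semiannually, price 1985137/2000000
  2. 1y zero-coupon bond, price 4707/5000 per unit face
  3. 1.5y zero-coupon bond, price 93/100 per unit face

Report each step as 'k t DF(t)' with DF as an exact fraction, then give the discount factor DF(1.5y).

step 1 [0.5y] bond c/2=3/200: DF=(1985137/2000000 − 3/200·(0))/(1+3/200) = 9779/10000 ≈ 0.977900
step 2 [1y] zero: DF = P = 4707/5000 ≈ 0.941400
step 3 [1.5y] zero: DF = P = 93/100 ≈ 0.930000

1 1/2 9779/10000
2 1 4707/5000
3 3/2 93/100
DF(1.5y) = 93/100 ≈ 0.930000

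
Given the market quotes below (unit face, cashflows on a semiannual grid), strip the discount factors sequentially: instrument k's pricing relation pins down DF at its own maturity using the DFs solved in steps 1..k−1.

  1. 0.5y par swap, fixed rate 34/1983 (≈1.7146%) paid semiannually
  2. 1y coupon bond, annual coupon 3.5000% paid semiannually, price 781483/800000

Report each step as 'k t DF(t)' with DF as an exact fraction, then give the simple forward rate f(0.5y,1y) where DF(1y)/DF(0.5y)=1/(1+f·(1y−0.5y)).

1 1/2 1983/2000
2 1 943/1000
f(0.5y,1y) = ((1983/2000)/(943/1000) − 1)/(1/2) = 97/943 ≈ 10.2863%

step 1 [0.5y] swap r/2=17/1983: DF=(1 − 17/1983·(0))/(1+17/1983) = 1983/2000 ≈ 0.991500
step 2 [1y] bond c/2=7/400: DF=(781483/800000 − 7/400·(0.991500))/(1+7/400) = 943/1000 ≈ 0.943000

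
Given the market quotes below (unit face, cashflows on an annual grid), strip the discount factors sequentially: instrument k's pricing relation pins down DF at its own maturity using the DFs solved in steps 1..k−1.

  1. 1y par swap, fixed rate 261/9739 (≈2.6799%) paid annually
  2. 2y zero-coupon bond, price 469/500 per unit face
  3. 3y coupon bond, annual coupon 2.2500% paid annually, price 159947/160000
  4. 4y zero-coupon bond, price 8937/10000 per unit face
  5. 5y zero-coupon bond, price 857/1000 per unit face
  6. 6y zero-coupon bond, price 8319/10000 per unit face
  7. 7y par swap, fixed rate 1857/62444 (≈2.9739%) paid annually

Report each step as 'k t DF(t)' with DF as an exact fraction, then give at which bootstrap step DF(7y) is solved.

step 1 [1y] swap r/1=261/9739: DF=(1 − 261/9739·(0))/(1+261/9739) = 9739/10000 ≈ 0.973900
step 2 [2y] zero: DF = P = 469/500 ≈ 0.938000
step 3 [3y] bond c/1=9/400: DF=(159947/160000 − 9/400·(0.973900+0.938000))/(1+9/400) = 2339/2500 ≈ 0.935600
step 4 [4y] zero: DF = P = 8937/10000 ≈ 0.893700
step 5 [5y] zero: DF = P = 857/1000 ≈ 0.857000
step 6 [6y] zero: DF = P = 8319/10000 ≈ 0.831900
step 7 [7y] swap r/1=1857/62444: DF=(1 − 1857/62444·(0.973900+0.938000+0.935600+0.893700+0.857000+0.831900))/(1+1857/62444) = 8143/10000 ≈ 0.814300

1 1 9739/10000
2 2 469/500
3 3 2339/2500
4 4 8937/10000
5 5 857/1000
6 6 8319/10000
7 7 8143/10000
DF(7y) is solved at step 7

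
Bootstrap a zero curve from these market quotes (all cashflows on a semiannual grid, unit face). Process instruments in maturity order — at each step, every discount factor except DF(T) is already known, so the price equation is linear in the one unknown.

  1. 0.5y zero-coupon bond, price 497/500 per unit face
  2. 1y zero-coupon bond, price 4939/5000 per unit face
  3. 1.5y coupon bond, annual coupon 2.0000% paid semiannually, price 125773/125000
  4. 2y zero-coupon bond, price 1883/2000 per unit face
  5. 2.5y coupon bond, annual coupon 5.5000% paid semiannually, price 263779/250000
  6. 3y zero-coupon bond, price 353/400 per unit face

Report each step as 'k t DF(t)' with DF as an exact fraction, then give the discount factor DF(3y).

step 1 [0.5y] zero: DF = P = 497/500 ≈ 0.994000
step 2 [1y] zero: DF = P = 4939/5000 ≈ 0.987800
step 3 [1.5y] bond c/2=1/100: DF=(125773/125000 − 1/100·(0.994000+0.987800))/(1+1/100) = 4883/5000 ≈ 0.976600
step 4 [2y] zero: DF = P = 1883/2000 ≈ 0.941500
step 5 [2.5y] bond c/2=11/400: DF=(263779/250000 − 11/400·(0.994000+0.987800+0.976600+0.941500))/(1+11/400) = 369/400 ≈ 0.922500
step 6 [3y] zero: DF = P = 353/400 ≈ 0.882500

1 1/2 497/500
2 1 4939/5000
3 3/2 4883/5000
4 2 1883/2000
5 5/2 369/400
6 3 353/400
DF(3y) = 353/400 ≈ 0.882500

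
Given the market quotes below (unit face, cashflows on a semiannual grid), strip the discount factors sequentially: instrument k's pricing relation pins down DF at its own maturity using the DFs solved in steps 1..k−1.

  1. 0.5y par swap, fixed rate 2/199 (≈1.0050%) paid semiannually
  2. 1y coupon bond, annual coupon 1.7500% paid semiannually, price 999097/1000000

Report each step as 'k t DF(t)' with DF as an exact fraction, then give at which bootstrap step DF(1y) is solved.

1 1/2 199/200
2 1 4909/5000
DF(1y) is solved at step 2

step 1 [0.5y] swap r/2=1/199: DF=(1 − 1/199·(0))/(1+1/199) = 199/200 ≈ 0.995000
step 2 [1y] bond c/2=7/800: DF=(999097/1000000 − 7/800·(0.995000))/(1+7/800) = 4909/5000 ≈ 0.981800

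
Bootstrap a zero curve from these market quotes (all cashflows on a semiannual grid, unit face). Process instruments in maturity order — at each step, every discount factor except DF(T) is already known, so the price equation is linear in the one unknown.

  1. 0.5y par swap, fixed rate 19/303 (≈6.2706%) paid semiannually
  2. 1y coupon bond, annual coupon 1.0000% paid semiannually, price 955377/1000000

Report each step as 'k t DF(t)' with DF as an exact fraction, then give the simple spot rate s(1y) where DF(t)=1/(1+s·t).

step 1 [0.5y] swap r/2=19/606: DF=(1 − 19/606·(0))/(1+19/606) = 606/625 ≈ 0.969600
step 2 [1y] bond c/2=1/200: DF=(955377/1000000 − 1/200·(0.969600))/(1+1/200) = 4729/5000 ≈ 0.945800

1 1/2 606/625
2 1 4729/5000
s(1y) = (1/(4729/5000) − 1)/(1) = 271/4729 ≈ 5.7306%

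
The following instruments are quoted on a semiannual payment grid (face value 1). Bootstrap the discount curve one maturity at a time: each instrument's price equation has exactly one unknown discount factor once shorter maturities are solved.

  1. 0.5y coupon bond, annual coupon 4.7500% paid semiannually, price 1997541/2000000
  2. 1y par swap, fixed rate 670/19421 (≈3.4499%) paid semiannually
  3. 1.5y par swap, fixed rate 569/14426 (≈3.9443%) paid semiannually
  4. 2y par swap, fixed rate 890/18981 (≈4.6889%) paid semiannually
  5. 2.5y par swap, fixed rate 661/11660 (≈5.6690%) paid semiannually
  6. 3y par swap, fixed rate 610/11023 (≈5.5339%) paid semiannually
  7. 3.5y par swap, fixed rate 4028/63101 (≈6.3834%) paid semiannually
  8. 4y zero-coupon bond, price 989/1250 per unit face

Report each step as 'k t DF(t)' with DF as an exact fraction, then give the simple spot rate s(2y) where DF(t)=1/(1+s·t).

step 1 [0.5y] bond c/2=19/800: DF=(1997541/2000000 − 19/800·(0))/(1+19/800) = 2439/2500 ≈ 0.975600
step 2 [1y] swap r/2=335/19421: DF=(1 − 335/19421·(0.975600))/(1+335/19421) = 1933/2000 ≈ 0.966500
step 3 [1.5y] swap r/2=569/28852: DF=(1 − 569/28852·(0.975600+0.966500))/(1+569/28852) = 9431/10000 ≈ 0.943100
step 4 [2y] swap r/2=445/18981: DF=(1 − 445/18981·(0.975600+0.966500+0.943100))/(1+445/18981) = 911/1000 ≈ 0.911000
step 5 [2.5y] swap r/2=661/23320: DF=(1 − 661/23320·(0.975600+0.966500+0.943100+0.911000))/(1+661/23320) = 4339/5000 ≈ 0.867800
step 6 [3y] swap r/2=305/11023: DF=(1 − 305/11023·(0.975600+0.966500+0.943100+0.911000+0.867800))/(1+305/11023) = 339/400 ≈ 0.847500
step 7 [3.5y] swap r/2=2014/63101: DF=(1 − 2014/63101·(0.975600+0.966500+0.943100+0.911000+0.867800+0.847500))/(1+2014/63101) = 3993/5000 ≈ 0.798600
step 8 [4y] zero: DF = P = 989/1250 ≈ 0.791200

1 1/2 2439/2500
2 1 1933/2000
3 3/2 9431/10000
4 2 911/1000
5 5/2 4339/5000
6 3 339/400
7 7/2 3993/5000
8 4 989/1250
s(2y) = (1/(911/1000) − 1)/(2) = 89/1822 ≈ 4.8847%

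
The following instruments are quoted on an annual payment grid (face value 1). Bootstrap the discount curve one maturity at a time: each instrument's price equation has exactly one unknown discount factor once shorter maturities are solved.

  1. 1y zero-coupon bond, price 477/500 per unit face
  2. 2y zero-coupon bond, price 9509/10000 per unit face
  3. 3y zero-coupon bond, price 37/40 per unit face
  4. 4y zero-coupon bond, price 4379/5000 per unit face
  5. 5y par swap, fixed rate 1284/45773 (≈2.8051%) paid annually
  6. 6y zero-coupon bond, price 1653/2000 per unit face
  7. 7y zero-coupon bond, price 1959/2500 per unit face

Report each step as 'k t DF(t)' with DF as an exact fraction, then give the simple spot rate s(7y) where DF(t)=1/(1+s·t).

step 1 [1y] zero: DF = P = 477/500 ≈ 0.954000
step 2 [2y] zero: DF = P = 9509/10000 ≈ 0.950900
step 3 [3y] zero: DF = P = 37/40 ≈ 0.925000
step 4 [4y] zero: DF = P = 4379/5000 ≈ 0.875800
step 5 [5y] swap r/1=1284/45773: DF=(1 − 1284/45773·(0.954000+0.950900+0.925000+0.875800))/(1+1284/45773) = 2179/2500 ≈ 0.871600
step 6 [6y] zero: DF = P = 1653/2000 ≈ 0.826500
step 7 [7y] zero: DF = P = 1959/2500 ≈ 0.783600

1 1 477/500
2 2 9509/10000
3 3 37/40
4 4 4379/5000
5 5 2179/2500
6 6 1653/2000
7 7 1959/2500
s(7y) = (1/(1959/2500) − 1)/(7) = 541/13713 ≈ 3.9452%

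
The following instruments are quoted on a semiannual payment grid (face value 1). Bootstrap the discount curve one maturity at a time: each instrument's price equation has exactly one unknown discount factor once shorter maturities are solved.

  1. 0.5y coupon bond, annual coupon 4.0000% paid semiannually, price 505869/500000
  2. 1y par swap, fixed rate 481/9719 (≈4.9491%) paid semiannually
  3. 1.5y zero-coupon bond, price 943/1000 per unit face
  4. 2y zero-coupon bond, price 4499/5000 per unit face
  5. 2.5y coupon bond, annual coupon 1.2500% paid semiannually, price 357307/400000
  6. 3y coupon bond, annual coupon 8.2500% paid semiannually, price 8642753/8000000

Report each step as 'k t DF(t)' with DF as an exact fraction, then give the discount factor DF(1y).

step 1 [0.5y] bond c/2=1/50: DF=(505869/500000 − 1/50·(0))/(1+1/50) = 9919/10000 ≈ 0.991900
step 2 [1y] swap r/2=481/19438: DF=(1 − 481/19438·(0.991900))/(1+481/19438) = 9519/10000 ≈ 0.951900
step 3 [1.5y] zero: DF = P = 943/1000 ≈ 0.943000
step 4 [2y] zero: DF = P = 4499/5000 ≈ 0.899800
step 5 [2.5y] bond c/2=1/160: DF=(357307/400000 − 1/160·(0.991900+0.951900+0.943000+0.899800))/(1+1/160) = 4321/5000 ≈ 0.864200
step 6 [3y] bond c/2=33/800: DF=(8642753/8000000 − 33/800·(0.991900+0.951900+0.943000+0.899800+0.864200))/(1+33/800) = 8533/10000 ≈ 0.853300

1 1/2 9919/10000
2 1 9519/10000
3 3/2 943/1000
4 2 4499/5000
5 5/2 4321/5000
6 3 8533/10000
DF(1y) = 9519/10000 ≈ 0.951900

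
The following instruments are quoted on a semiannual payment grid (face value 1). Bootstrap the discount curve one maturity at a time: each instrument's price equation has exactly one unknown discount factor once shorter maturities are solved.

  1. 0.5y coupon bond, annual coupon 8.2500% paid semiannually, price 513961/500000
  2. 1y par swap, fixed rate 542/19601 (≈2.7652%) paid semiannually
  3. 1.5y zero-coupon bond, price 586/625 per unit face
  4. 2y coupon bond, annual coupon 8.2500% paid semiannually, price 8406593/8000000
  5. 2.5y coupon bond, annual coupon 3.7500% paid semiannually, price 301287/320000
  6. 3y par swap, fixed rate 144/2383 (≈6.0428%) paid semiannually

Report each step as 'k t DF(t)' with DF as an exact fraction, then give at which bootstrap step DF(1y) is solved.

1 1/2 617/625
2 1 9729/10000
3 3/2 586/625
4 2 559/625
5 5/2 534/625
6 3 1043/1250
DF(1y) is solved at step 2

step 1 [0.5y] bond c/2=33/800: DF=(513961/500000 − 33/800·(0))/(1+33/800) = 617/625 ≈ 0.987200
step 2 [1y] swap r/2=271/19601: DF=(1 − 271/19601·(0.987200))/(1+271/19601) = 9729/10000 ≈ 0.972900
step 3 [1.5y] zero: DF = P = 586/625 ≈ 0.937600
step 4 [2y] bond c/2=33/800: DF=(8406593/8000000 − 33/800·(0.987200+0.972900+0.937600))/(1+33/800) = 559/625 ≈ 0.894400
step 5 [2.5y] bond c/2=3/160: DF=(301287/320000 − 3/160·(0.987200+0.972900+0.937600+0.894400))/(1+3/160) = 534/625 ≈ 0.854400
step 6 [3y] swap r/2=72/2383: DF=(1 − 72/2383·(0.987200+0.972900+0.937600+0.894400+0.854400))/(1+72/2383) = 1043/1250 ≈ 0.834400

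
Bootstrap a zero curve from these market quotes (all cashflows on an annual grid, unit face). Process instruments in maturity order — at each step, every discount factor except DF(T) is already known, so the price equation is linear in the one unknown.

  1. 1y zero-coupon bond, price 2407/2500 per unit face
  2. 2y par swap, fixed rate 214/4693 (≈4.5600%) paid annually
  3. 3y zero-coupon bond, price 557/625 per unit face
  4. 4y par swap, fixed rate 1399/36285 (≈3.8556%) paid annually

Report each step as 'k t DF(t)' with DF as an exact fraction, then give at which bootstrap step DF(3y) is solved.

step 1 [1y] zero: DF = P = 2407/2500 ≈ 0.962800
step 2 [2y] swap r/1=214/4693: DF=(1 − 214/4693·(0.962800))/(1+214/4693) = 1143/1250 ≈ 0.914400
step 3 [3y] zero: DF = P = 557/625 ≈ 0.891200
step 4 [4y] swap r/1=1399/36285: DF=(1 − 1399/36285·(0.962800+0.914400+0.891200))/(1+1399/36285) = 8601/10000 ≈ 0.860100

1 1 2407/2500
2 2 1143/1250
3 3 557/625
4 4 8601/10000
DF(3y) is solved at step 3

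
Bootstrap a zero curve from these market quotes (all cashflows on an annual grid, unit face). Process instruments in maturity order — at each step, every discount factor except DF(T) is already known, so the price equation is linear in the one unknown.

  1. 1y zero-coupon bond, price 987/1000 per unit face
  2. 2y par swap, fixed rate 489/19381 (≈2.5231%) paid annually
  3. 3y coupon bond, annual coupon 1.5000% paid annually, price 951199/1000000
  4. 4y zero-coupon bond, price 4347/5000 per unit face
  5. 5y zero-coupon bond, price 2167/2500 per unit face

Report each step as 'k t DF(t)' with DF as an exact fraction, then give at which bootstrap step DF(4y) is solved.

step 1 [1y] zero: DF = P = 987/1000 ≈ 0.987000
step 2 [2y] swap r/1=489/19381: DF=(1 − 489/19381·(0.987000))/(1+489/19381) = 9511/10000 ≈ 0.951100
step 3 [3y] bond c/1=3/200: DF=(951199/1000000 − 3/200·(0.987000+0.951100))/(1+3/200) = 1817/2000 ≈ 0.908500
step 4 [4y] zero: DF = P = 4347/5000 ≈ 0.869400
step 5 [5y] zero: DF = P = 2167/2500 ≈ 0.866800

1 1 987/1000
2 2 9511/10000
3 3 1817/2000
4 4 4347/5000
5 5 2167/2500
DF(4y) is solved at step 4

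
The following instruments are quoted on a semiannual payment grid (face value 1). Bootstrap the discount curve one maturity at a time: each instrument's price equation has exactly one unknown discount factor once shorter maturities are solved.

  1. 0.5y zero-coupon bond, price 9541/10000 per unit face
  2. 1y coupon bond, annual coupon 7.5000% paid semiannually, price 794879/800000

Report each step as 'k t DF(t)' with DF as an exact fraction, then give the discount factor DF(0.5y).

step 1 [0.5y] zero: DF = P = 9541/10000 ≈ 0.954100
step 2 [1y] bond c/2=3/80: DF=(794879/800000 − 3/80·(0.954100))/(1+3/80) = 577/625 ≈ 0.923200

1 1/2 9541/10000
2 1 577/625
DF(0.5y) = 9541/10000 ≈ 0.954100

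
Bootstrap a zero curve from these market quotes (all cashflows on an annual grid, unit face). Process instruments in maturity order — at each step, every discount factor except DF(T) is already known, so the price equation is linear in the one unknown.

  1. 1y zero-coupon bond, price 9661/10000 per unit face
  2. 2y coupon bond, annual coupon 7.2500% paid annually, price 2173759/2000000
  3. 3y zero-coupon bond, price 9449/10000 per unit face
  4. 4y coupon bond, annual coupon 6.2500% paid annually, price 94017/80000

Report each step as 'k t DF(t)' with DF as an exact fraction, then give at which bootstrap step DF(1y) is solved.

step 1 [1y] zero: DF = P = 9661/10000 ≈ 0.966100
step 2 [2y] bond c/1=29/400: DF=(2173759/2000000 − 29/400·(0.966100))/(1+29/400) = 9481/10000 ≈ 0.948100
step 3 [3y] zero: DF = P = 9449/10000 ≈ 0.944900
step 4 [4y] bond c/1=1/16: DF=(94017/80000 − 1/16·(0.966100+0.948100+0.944900))/(1+1/16) = 9379/10000 ≈ 0.937900

1 1 9661/10000
2 2 9481/10000
3 3 9449/10000
4 4 9379/10000
DF(1y) is solved at step 1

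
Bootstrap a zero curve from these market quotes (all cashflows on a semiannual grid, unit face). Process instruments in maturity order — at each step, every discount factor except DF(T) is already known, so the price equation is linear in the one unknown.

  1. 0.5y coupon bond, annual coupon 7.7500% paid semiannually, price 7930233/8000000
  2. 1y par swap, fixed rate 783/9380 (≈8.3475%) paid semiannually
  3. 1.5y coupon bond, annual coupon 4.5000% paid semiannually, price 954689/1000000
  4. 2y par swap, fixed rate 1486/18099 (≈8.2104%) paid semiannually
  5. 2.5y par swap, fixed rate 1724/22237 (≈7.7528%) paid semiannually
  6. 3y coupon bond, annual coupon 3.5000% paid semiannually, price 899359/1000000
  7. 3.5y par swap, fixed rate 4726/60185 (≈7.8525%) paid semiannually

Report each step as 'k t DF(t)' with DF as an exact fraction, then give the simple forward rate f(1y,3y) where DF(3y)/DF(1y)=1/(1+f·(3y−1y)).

step 1 [0.5y] bond c/2=31/800: DF=(7930233/8000000 − 31/800·(0))/(1+31/800) = 9543/10000 ≈ 0.954300
step 2 [1y] swap r/2=783/18760: DF=(1 − 783/18760·(0.954300))/(1+783/18760) = 9217/10000 ≈ 0.921700
step 3 [1.5y] bond c/2=9/400: DF=(954689/1000000 − 9/400·(0.954300+0.921700))/(1+9/400) = 2231/2500 ≈ 0.892400
step 4 [2y] swap r/2=743/18099: DF=(1 − 743/18099·(0.954300+0.921700+0.892400))/(1+743/18099) = 4257/5000 ≈ 0.851400
step 5 [2.5y] swap r/2=862/22237: DF=(1 − 862/22237·(0.954300+0.921700+0.892400+0.851400))/(1+862/22237) = 2069/2500 ≈ 0.827600
step 6 [3y] bond c/2=7/400: DF=(899359/1000000 − 7/400·(0.954300+0.921700+0.892400+0.851400+0.827600))/(1+7/400) = 4037/5000 ≈ 0.807400
step 7 [3.5y] swap r/2=2363/60185: DF=(1 − 2363/60185·(0.954300+0.921700+0.892400+0.851400+0.827600+0.807400))/(1+2363/60185) = 7637/10000 ≈ 0.763700

1 1/2 9543/10000
2 1 9217/10000
3 3/2 2231/2500
4 2 4257/5000
5 5/2 2069/2500
6 3 4037/5000
7 7/2 7637/10000
f(1y,3y) = ((9217/10000)/(4037/5000) − 1)/(2) = 1143/16148 ≈ 7.0783%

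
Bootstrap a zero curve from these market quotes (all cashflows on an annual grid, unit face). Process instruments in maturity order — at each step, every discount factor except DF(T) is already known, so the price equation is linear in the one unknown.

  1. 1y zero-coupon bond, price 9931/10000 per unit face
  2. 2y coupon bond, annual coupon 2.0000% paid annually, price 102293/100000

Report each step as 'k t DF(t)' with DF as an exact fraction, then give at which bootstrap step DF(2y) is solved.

1 1 9931/10000
2 2 4917/5000
DF(2y) is solved at step 2

step 1 [1y] zero: DF = P = 9931/10000 ≈ 0.993100
step 2 [2y] bond c/1=1/50: DF=(102293/100000 − 1/50·(0.993100))/(1+1/50) = 4917/5000 ≈ 0.983400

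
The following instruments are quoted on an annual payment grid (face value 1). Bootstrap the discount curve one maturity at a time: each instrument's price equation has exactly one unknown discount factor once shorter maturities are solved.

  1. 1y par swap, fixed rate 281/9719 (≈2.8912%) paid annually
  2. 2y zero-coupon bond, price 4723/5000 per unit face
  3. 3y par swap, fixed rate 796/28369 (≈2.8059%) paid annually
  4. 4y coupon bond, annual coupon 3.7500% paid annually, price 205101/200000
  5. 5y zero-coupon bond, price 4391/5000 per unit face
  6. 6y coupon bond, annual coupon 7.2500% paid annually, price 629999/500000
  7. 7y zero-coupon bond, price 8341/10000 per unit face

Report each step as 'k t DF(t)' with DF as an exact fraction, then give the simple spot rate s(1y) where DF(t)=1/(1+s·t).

step 1 [1y] swap r/1=281/9719: DF=(1 − 281/9719·(0))/(1+281/9719) = 9719/10000 ≈ 0.971900
step 2 [2y] zero: DF = P = 4723/5000 ≈ 0.944600
step 3 [3y] swap r/1=796/28369: DF=(1 − 796/28369·(0.971900+0.944600))/(1+796/28369) = 2301/2500 ≈ 0.920400
step 4 [4y] bond c/1=3/80: DF=(205101/200000 − 3/80·(0.971900+0.944600+0.920400))/(1+3/80) = 8859/10000 ≈ 0.885900
step 5 [5y] zero: DF = P = 4391/5000 ≈ 0.878200
step 6 [6y] bond c/1=29/400: DF=(629999/500000 − 29/400·(0.971900+0.944600+0.920400+0.885900+0.878200))/(1+29/400) = 4319/5000 ≈ 0.863800
step 7 [7y] zero: DF = P = 8341/10000 ≈ 0.834100

1 1 9719/10000
2 2 4723/5000
3 3 2301/2500
4 4 8859/10000
5 5 4391/5000
6 6 4319/5000
7 7 8341/10000
s(1y) = (1/(9719/10000) − 1)/(1) = 281/9719 ≈ 2.8912%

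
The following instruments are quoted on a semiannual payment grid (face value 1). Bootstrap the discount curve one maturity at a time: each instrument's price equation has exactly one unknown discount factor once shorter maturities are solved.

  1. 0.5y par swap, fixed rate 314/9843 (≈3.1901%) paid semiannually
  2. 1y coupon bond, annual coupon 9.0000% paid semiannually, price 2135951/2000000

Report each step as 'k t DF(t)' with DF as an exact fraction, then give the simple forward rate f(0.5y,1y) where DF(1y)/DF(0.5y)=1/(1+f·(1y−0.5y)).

1 1/2 9843/10000
2 1 2449/2500
f(0.5y,1y) = ((9843/10000)/(2449/2500) − 1)/(1/2) = 47/4898 ≈ 0.9596%

step 1 [0.5y] swap r/2=157/9843: DF=(1 − 157/9843·(0))/(1+157/9843) = 9843/10000 ≈ 0.984300
step 2 [1y] bond c/2=9/200: DF=(2135951/2000000 − 9/200·(0.984300))/(1+9/200) = 2449/2500 ≈ 0.979600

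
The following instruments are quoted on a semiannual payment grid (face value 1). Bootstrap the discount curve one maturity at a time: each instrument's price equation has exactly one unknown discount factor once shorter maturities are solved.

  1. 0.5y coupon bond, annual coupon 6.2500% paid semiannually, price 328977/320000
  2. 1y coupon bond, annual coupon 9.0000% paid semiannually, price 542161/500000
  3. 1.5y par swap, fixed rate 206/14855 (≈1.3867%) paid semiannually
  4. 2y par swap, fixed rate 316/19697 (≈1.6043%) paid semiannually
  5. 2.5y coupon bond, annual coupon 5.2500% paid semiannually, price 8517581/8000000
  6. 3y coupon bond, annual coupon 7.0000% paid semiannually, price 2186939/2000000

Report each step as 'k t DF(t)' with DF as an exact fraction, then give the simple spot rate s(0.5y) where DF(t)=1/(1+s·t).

step 1 [0.5y] bond c/2=1/32: DF=(328977/320000 − 1/32·(0))/(1+1/32) = 9969/10000 ≈ 0.996900
step 2 [1y] bond c/2=9/200: DF=(542161/500000 − 9/200·(0.996900))/(1+9/200) = 9947/10000 ≈ 0.994700
step 3 [1.5y] swap r/2=103/14855: DF=(1 − 103/14855·(0.996900+0.994700))/(1+103/14855) = 4897/5000 ≈ 0.979400
step 4 [2y] swap r/2=158/19697: DF=(1 − 158/19697·(0.996900+0.994700+0.979400))/(1+158/19697) = 2421/2500 ≈ 0.968400
step 5 [2.5y] bond c/2=21/800: DF=(8517581/8000000 − 21/800·(0.996900+0.994700+0.979400+0.968400))/(1+21/800) = 9367/10000 ≈ 0.936700
step 6 [3y] bond c/2=7/200: DF=(2186939/2000000 − 7/200·(0.996900+0.994700+0.979400+0.968400+0.936700))/(1+7/200) = 2229/2500 ≈ 0.891600

1 1/2 9969/10000
2 1 9947/10000
3 3/2 4897/5000
4 2 2421/2500
5 5/2 9367/10000
6 3 2229/2500
s(0.5y) = (1/(9969/10000) − 1)/(1/2) = 62/9969 ≈ 0.6219%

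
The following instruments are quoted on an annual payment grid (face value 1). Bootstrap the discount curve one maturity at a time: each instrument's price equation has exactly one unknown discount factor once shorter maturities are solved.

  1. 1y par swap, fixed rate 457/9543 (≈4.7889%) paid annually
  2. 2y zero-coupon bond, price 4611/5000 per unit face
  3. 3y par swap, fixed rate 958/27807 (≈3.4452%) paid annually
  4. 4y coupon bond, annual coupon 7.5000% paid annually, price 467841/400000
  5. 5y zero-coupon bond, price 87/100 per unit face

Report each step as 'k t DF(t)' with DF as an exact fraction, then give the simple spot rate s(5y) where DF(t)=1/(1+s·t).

step 1 [1y] swap r/1=457/9543: DF=(1 − 457/9543·(0))/(1+457/9543) = 9543/10000 ≈ 0.954300
step 2 [2y] zero: DF = P = 4611/5000 ≈ 0.922200
step 3 [3y] swap r/1=958/27807: DF=(1 − 958/27807·(0.954300+0.922200))/(1+958/27807) = 4521/5000 ≈ 0.904200
step 4 [4y] bond c/1=3/40: DF=(467841/400000 − 3/40·(0.954300+0.922200+0.904200))/(1+3/40) = 447/500 ≈ 0.894000
step 5 [5y] zero: DF = P = 87/100 ≈ 0.870000

1 1 9543/10000
2 2 4611/5000
3 3 4521/5000
4 4 447/500
5 5 87/100
s(5y) = (1/(87/100) − 1)/(5) = 13/435 ≈ 2.9885%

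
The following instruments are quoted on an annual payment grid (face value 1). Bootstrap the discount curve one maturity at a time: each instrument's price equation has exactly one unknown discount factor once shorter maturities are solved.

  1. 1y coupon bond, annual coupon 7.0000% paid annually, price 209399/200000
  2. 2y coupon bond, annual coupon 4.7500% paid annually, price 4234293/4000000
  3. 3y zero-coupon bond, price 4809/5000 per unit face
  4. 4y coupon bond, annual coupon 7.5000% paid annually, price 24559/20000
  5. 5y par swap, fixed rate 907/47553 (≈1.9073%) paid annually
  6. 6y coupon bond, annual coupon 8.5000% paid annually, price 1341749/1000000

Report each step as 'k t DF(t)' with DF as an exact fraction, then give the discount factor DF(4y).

step 1 [1y] bond c/1=7/100: DF=(209399/200000 − 7/100·(0))/(1+7/100) = 1957/2000 ≈ 0.978500
step 2 [2y] bond c/1=19/400: DF=(4234293/4000000 − 19/400·(0.978500))/(1+19/400) = 4831/5000 ≈ 0.966200
step 3 [3y] zero: DF = P = 4809/5000 ≈ 0.961800
step 4 [4y] bond c/1=3/40: DF=(24559/20000 − 3/40·(0.978500+0.966200+0.961800))/(1+3/40) = 1879/2000 ≈ 0.939500
step 5 [5y] swap r/1=907/47553: DF=(1 − 907/47553·(0.978500+0.966200+0.961800+0.939500))/(1+907/47553) = 9093/10000 ≈ 0.909300
step 6 [6y] bond c/1=17/200: DF=(1341749/1000000 − 17/200·(0.978500+0.966200+0.961800+0.939500+0.909300))/(1+17/200) = 8641/10000 ≈ 0.864100

1 1 1957/2000
2 2 4831/5000
3 3 4809/5000
4 4 1879/2000
5 5 9093/10000
6 6 8641/10000
DF(4y) = 1879/2000 ≈ 0.939500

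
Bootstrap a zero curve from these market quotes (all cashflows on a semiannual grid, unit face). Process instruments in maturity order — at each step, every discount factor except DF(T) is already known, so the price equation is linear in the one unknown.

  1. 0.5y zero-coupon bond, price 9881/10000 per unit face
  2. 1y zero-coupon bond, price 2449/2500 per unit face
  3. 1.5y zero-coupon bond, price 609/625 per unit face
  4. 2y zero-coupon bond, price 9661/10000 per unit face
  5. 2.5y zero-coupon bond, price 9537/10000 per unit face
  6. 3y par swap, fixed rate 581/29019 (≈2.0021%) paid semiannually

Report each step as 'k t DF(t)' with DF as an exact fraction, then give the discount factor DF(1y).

1 1/2 9881/10000
2 1 2449/2500
3 3/2 609/625
4 2 9661/10000
5 5/2 9537/10000
6 3 9419/10000
DF(1y) = 2449/2500 ≈ 0.979600

step 1 [0.5y] zero: DF = P = 9881/10000 ≈ 0.988100
step 2 [1y] zero: DF = P = 2449/2500 ≈ 0.979600
step 3 [1.5y] zero: DF = P = 609/625 ≈ 0.974400
step 4 [2y] zero: DF = P = 9661/10000 ≈ 0.966100
step 5 [2.5y] zero: DF = P = 9537/10000 ≈ 0.953700
step 6 [3y] swap r/2=581/58038: DF=(1 − 581/58038·(0.988100+0.979600+0.974400+0.966100+0.953700))/(1+581/58038) = 9419/10000 ≈ 0.941900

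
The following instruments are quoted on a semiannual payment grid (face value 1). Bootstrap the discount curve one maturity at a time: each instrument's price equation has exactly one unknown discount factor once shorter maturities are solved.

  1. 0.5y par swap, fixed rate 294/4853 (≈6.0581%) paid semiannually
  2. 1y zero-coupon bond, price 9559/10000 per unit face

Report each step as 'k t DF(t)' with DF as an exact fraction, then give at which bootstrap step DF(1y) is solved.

step 1 [0.5y] swap r/2=147/4853: DF=(1 − 147/4853·(0))/(1+147/4853) = 4853/5000 ≈ 0.970600
step 2 [1y] zero: DF = P = 9559/10000 ≈ 0.955900

1 1/2 4853/5000
2 1 9559/10000
DF(1y) is solved at step 2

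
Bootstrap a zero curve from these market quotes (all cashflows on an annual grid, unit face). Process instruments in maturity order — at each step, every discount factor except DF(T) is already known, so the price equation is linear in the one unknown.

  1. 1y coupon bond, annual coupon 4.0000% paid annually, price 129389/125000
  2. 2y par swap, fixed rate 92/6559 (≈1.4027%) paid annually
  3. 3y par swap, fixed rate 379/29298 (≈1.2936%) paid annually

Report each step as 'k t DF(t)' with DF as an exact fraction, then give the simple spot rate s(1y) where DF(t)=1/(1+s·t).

step 1 [1y] bond c/1=1/25: DF=(129389/125000 − 1/25·(0))/(1+1/25) = 9953/10000 ≈ 0.995300
step 2 [2y] swap r/1=92/6559: DF=(1 − 92/6559·(0.995300))/(1+92/6559) = 2431/2500 ≈ 0.972400
step 3 [3y] swap r/1=379/29298: DF=(1 − 379/29298·(0.995300+0.972400))/(1+379/29298) = 9621/10000 ≈ 0.962100

1 1 9953/10000
2 2 2431/2500
3 3 9621/10000
s(1y) = (1/(9953/10000) − 1)/(1) = 47/9953 ≈ 0.4722%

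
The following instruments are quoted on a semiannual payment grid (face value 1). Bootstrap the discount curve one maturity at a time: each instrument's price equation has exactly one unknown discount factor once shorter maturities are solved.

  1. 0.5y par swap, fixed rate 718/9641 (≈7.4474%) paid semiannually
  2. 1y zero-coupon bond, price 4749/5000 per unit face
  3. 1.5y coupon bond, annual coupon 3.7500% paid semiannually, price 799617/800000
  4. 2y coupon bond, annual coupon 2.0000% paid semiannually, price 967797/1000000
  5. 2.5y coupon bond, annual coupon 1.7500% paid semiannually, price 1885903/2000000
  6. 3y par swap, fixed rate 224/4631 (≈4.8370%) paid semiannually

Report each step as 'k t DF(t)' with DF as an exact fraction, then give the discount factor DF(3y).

step 1 [0.5y] swap r/2=359/9641: DF=(1 − 359/9641·(0))/(1+359/9641) = 9641/10000 ≈ 0.964100
step 2 [1y] zero: DF = P = 4749/5000 ≈ 0.949800
step 3 [1.5y] bond c/2=3/160: DF=(799617/800000 − 3/160·(0.964100+0.949800))/(1+3/160) = 9459/10000 ≈ 0.945900
step 4 [2y] bond c/2=1/100: DF=(967797/1000000 − 1/100·(0.964100+0.949800+0.945900))/(1+1/100) = 9299/10000 ≈ 0.929900
step 5 [2.5y] bond c/2=7/800: DF=(1885903/2000000 − 7/800·(0.964100+0.949800+0.945900+0.929900))/(1+7/800) = 9019/10000 ≈ 0.901900
step 6 [3y] swap r/2=112/4631: DF=(1 − 112/4631·(0.964100+0.949800+0.945900+0.929900+0.901900))/(1+112/4631) = 541/625 ≈ 0.865600

1 1/2 9641/10000
2 1 4749/5000
3 3/2 9459/10000
4 2 9299/10000
5 5/2 9019/10000
6 3 541/625
DF(3y) = 541/625 ≈ 0.865600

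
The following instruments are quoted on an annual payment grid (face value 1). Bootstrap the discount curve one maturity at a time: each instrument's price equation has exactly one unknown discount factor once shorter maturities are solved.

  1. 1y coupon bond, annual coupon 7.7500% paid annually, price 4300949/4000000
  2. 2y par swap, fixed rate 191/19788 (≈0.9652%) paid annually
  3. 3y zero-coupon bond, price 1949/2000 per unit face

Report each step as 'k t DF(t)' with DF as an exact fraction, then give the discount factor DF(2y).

1 1 9979/10000
2 2 9809/10000
3 3 1949/2000
DF(2y) = 9809/10000 ≈ 0.980900

step 1 [1y] bond c/1=31/400: DF=(4300949/4000000 − 31/400·(0))/(1+31/400) = 9979/10000 ≈ 0.997900
step 2 [2y] swap r/1=191/19788: DF=(1 − 191/19788·(0.997900))/(1+191/19788) = 9809/10000 ≈ 0.980900
step 3 [3y] zero: DF = P = 1949/2000 ≈ 0.974500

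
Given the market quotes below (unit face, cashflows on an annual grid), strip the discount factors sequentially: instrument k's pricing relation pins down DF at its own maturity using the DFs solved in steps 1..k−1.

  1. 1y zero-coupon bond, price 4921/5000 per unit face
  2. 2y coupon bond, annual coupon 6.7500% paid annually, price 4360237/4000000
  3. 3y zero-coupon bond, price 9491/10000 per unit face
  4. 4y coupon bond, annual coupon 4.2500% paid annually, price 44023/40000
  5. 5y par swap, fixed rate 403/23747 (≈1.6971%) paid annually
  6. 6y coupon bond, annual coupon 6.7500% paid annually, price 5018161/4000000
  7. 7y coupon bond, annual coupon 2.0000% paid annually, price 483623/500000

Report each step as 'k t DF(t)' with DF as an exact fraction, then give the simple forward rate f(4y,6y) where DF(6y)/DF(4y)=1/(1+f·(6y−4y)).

1 1 4921/5000
2 2 9589/10000
3 3 9491/10000
4 4 4689/5000
5 5 4597/5000
6 6 8749/10000
7 7 419/500
f(4y,6y) = ((4689/5000)/(8749/10000) − 1)/(2) = 629/17498 ≈ 3.5947%

step 1 [1y] zero: DF = P = 4921/5000 ≈ 0.984200
step 2 [2y] bond c/1=27/400: DF=(4360237/4000000 − 27/400·(0.984200))/(1+27/400) = 9589/10000 ≈ 0.958900
step 3 [3y] zero: DF = P = 9491/10000 ≈ 0.949100
step 4 [4y] bond c/1=17/400: DF=(44023/40000 − 17/400·(0.984200+0.958900+0.949100))/(1+17/400) = 4689/5000 ≈ 0.937800
step 5 [5y] swap r/1=403/23747: DF=(1 − 403/23747·(0.984200+0.958900+0.949100+0.937800))/(1+403/23747) = 4597/5000 ≈ 0.919400
step 6 [6y] bond c/1=27/400: DF=(5018161/4000000 − 27/400·(0.984200+0.958900+0.949100+0.937800+0.919400))/(1+27/400) = 8749/10000 ≈ 0.874900
step 7 [7y] bond c/1=1/50: DF=(483623/500000 − 1/50·(0.984200+0.958900+0.949100+0.937800+0.919400+0.874900))/(1+1/50) = 419/500 ≈ 0.838000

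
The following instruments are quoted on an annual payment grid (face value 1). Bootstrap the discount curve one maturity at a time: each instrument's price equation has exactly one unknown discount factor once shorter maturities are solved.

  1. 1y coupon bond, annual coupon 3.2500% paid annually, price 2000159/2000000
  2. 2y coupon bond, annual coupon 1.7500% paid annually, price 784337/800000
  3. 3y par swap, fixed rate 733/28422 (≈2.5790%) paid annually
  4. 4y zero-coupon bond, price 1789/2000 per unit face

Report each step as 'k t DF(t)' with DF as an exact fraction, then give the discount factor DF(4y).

step 1 [1y] bond c/1=13/400: DF=(2000159/2000000 − 13/400·(0))/(1+13/400) = 4843/5000 ≈ 0.968600
step 2 [2y] bond c/1=7/400: DF=(784337/800000 − 7/400·(0.968600))/(1+7/400) = 9469/10000 ≈ 0.946900
step 3 [3y] swap r/1=733/28422: DF=(1 − 733/28422·(0.968600+0.946900))/(1+733/28422) = 9267/10000 ≈ 0.926700
step 4 [4y] zero: DF = P = 1789/2000 ≈ 0.894500

1 1 4843/5000
2 2 9469/10000
3 3 9267/10000
4 4 1789/2000
DF(4y) = 1789/2000 ≈ 0.894500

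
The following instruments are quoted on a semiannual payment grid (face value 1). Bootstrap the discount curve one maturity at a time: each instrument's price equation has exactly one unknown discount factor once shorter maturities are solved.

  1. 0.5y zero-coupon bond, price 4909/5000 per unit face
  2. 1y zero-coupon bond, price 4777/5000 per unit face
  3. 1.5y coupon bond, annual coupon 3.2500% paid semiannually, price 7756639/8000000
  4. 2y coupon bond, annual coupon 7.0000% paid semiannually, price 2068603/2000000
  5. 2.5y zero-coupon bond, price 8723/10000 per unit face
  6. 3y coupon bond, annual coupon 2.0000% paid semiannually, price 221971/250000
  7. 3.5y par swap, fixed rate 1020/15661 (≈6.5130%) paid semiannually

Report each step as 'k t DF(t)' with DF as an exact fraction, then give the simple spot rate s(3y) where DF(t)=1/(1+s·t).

step 1 [0.5y] zero: DF = P = 4909/5000 ≈ 0.981800
step 2 [1y] zero: DF = P = 4777/5000 ≈ 0.955400
step 3 [1.5y] bond c/2=13/800: DF=(7756639/8000000 − 13/800·(0.981800+0.955400))/(1+13/800) = 9231/10000 ≈ 0.923100
step 4 [2y] bond c/2=7/200: DF=(2068603/2000000 − 7/200·(0.981800+0.955400+0.923100))/(1+7/200) = 4513/5000 ≈ 0.902600
step 5 [2.5y] zero: DF = P = 8723/10000 ≈ 0.872300
step 6 [3y] bond c/2=1/100: DF=(221971/250000 − 1/100·(0.981800+0.955400+0.923100+0.902600+0.872300))/(1+1/100) = 2083/2500 ≈ 0.833200
step 7 [3.5y] swap r/2=510/15661: DF=(1 − 510/15661·(0.981800+0.955400+0.923100+0.902600+0.872300+0.833200))/(1+510/15661) = 199/250 ≈ 0.796000

1 1/2 4909/5000
2 1 4777/5000
3 3/2 9231/10000
4 2 4513/5000
5 5/2 8723/10000
6 3 2083/2500
7 7/2 199/250
s(3y) = (1/(2083/2500) − 1)/(3) = 139/2083 ≈ 6.6731%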